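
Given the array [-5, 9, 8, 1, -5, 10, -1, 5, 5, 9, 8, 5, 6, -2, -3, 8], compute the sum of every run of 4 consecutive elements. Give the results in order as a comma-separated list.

13, 13, 14, 5, 9, 19, 18, 27, 27, 28, 17, 6, 9

(-5, 9, 8, 1) → sum 13
(9, 8, 1, -5) → sum 13
(8, 1, -5, 10) → sum 14
(1, -5, 10, -1) → sum 5
(-5, 10, -1, 5) → sum 9
(10, -1, 5, 5) → sum 19
(-1, 5, 5, 9) → sum 18
(5, 5, 9, 8) → sum 27
(5, 9, 8, 5) → sum 27
(9, 8, 5, 6) → sum 28
(8, 5, 6, -2) → sum 17
(5, 6, -2, -3) → sum 6
(6, -2, -3, 8) → sum 9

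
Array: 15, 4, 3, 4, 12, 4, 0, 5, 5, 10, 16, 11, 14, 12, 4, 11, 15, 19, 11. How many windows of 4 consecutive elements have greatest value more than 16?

15 4 3 4 → max 15
4 3 4 12 → max 12
3 4 12 4 → max 12
4 12 4 0 → max 12
12 4 0 5 → max 12
4 0 5 5 → max 5
0 5 5 10 → max 10
5 5 10 16 → max 16
5 10 16 11 → max 16
10 16 11 14 → max 16
16 11 14 12 → max 16
11 14 12 4 → max 14
14 12 4 11 → max 14
12 4 11 15 → max 15
4 11 15 19 → max 19  > 16 ✓
11 15 19 11 → max 19  > 16 ✓
2 windows satisfy the condition.

2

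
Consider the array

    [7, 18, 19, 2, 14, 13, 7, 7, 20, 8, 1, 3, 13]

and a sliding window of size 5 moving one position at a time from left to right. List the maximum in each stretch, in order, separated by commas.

[7, 18, 19, 2, 14] → max 19
[18, 19, 2, 14, 13] → max 19
[19, 2, 14, 13, 7] → max 19
[2, 14, 13, 7, 7] → max 14
[14, 13, 7, 7, 20] → max 20
[13, 7, 7, 20, 8] → max 20
[7, 7, 20, 8, 1] → max 20
[7, 20, 8, 1, 3] → max 20
[20, 8, 1, 3, 13] → max 20

19, 19, 19, 14, 20, 20, 20, 20, 20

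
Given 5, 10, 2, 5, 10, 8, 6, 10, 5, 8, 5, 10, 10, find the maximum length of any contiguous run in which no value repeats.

add 5: [5] len 1
add 10: [5, 10] len 2
add 2: [5, 10, 2] len 3
add 5 (repeat 5, move left end past it): [10, 2, 5] len 3
add 10 (repeat 10, move left end past it): [2, 5, 10] len 3
add 8: [2, 5, 10, 8] len 4
add 6: [2, 5, 10, 8, 6] len 5
add 10 (repeat 10, move left end past it): [8, 6, 10] len 3
add 5: [8, 6, 10, 5] len 4
add 8 (repeat 8, move left end past it): [6, 10, 5, 8] len 4
add 5 (repeat 5, move left end past it): [8, 5] len 2
add 10: [8, 5, 10] len 3
add 10 (repeat 10, move left end past it): [10] len 1
Longest all-distinct length: 5.

5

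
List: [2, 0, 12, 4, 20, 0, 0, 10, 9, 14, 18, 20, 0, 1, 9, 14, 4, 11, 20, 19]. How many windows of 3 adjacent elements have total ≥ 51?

2 0 12 → sum 14
0 12 4 → sum 16
12 4 20 → sum 36
4 20 0 → sum 24
20 0 0 → sum 20
0 0 10 → sum 10
0 10 9 → sum 19
10 9 14 → sum 33
9 14 18 → sum 41
14 18 20 → sum 52  ≥ 51 ✓
18 20 0 → sum 38
20 0 1 → sum 21
0 1 9 → sum 10
1 9 14 → sum 24
9 14 4 → sum 27
14 4 11 → sum 29
4 11 20 → sum 35
11 20 19 → sum 50
1 window satisfy the condition.

1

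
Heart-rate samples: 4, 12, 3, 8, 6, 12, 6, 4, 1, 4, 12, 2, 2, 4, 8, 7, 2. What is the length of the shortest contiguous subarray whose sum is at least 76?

13

Extend right; whenever the sum reaches 76, record the length and shrink from the left:
add 4: running sum 4 < 76
add 12: running sum 16 < 76
add 3: running sum 19 < 76
add 8: running sum 27 < 76
add 6: running sum 33 < 76
add 12: running sum 45 < 76
add 6: running sum 51 < 76
add 4: running sum 55 < 76
add 1: running sum 56 < 76
add 4: running sum 60 < 76
add 12: running sum 72 < 76
add 2: running sum 74 < 76
add 2: shortest ending here [4, 12, 3, 8, 6, 12, 6, 4, 1, 4, 12, 2, 2] sum 76, len 13
add 4: shortest ending here [12, 3, 8, 6, 12, 6, 4, 1, 4, 12, 2, 2, 4] sum 76, len 13
add 8: shortest ending here [12, 3, 8, 6, 12, 6, 4, 1, 4, 12, 2, 2, 4, 8] sum 84, len 14
add 7: shortest ending here [8, 6, 12, 6, 4, 1, 4, 12, 2, 2, 4, 8, 7] sum 76, len 13
add 2: shortest ending here [8, 6, 12, 6, 4, 1, 4, 12, 2, 2, 4, 8, 7, 2] sum 78, len 14
Shortest qualifying length: 13.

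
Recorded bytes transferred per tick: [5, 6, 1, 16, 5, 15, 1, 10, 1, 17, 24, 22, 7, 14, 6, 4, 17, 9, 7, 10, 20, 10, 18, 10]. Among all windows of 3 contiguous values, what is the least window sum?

[5, 6, 1] → sum 12
[6, 1, 16] → sum 23
[1, 16, 5] → sum 22
[16, 5, 15] → sum 36
[5, 15, 1] → sum 21
[15, 1, 10] → sum 26
[1, 10, 1] → sum 12
[10, 1, 17] → sum 28
[1, 17, 24] → sum 42
[17, 24, 22] → sum 63
[24, 22, 7] → sum 53
[22, 7, 14] → sum 43
[7, 14, 6] → sum 27
[14, 6, 4] → sum 24
[6, 4, 17] → sum 27
[4, 17, 9] → sum 30
[17, 9, 7] → sum 33
[9, 7, 10] → sum 26
[7, 10, 20] → sum 37
[10, 20, 10] → sum 40
[20, 10, 18] → sum 48
[10, 18, 10] → sum 38
Least of these is 12.

12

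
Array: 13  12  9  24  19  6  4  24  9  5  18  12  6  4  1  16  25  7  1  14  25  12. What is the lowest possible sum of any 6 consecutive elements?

Each size-6 window and its sum:
13 12 9 24 19 6 → sum 83
12 9 24 19 6 4 → sum 74
9 24 19 6 4 24 → sum 86
24 19 6 4 24 9 → sum 86
19 6 4 24 9 5 → sum 67
6 4 24 9 5 18 → sum 66
4 24 9 5 18 12 → sum 72
24 9 5 18 12 6 → sum 74
9 5 18 12 6 4 → sum 54
5 18 12 6 4 1 → sum 46
18 12 6 4 1 16 → sum 57
12 6 4 1 16 25 → sum 64
6 4 1 16 25 7 → sum 59
4 1 16 25 7 1 → sum 54
1 16 25 7 1 14 → sum 64
16 25 7 1 14 25 → sum 88
25 7 1 14 25 12 → sum 84
Lowest of these is 46.

46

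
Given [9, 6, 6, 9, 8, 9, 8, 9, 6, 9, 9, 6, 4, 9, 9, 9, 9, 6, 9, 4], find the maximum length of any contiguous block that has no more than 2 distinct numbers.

Extend right; when distinct count exceeds 2, shrink from the left:
[9] 1 distinct, len 1
[9, 6] 2 distinct, len 2
[9, 6, 6] 2 distinct, len 3
[9, 6, 6, 9] 2 distinct, len 4
[9, 8] 2 distinct, len 2
[9, 8, 9] 2 distinct, len 3
[9, 8, 9, 8] 2 distinct, len 4
[9, 8, 9, 8, 9] 2 distinct, len 5
[9, 6] 2 distinct, len 2
[9, 6, 9] 2 distinct, len 3
[9, 6, 9, 9] 2 distinct, len 4
[9, 6, 9, 9, 6] 2 distinct, len 5
[6, 4] 2 distinct, len 2
[4, 9] 2 distinct, len 2
[4, 9, 9] 2 distinct, len 3
[4, 9, 9, 9] 2 distinct, len 4
[4, 9, 9, 9, 9] 2 distinct, len 5
[9, 9, 9, 9, 6] 2 distinct, len 5
[9, 9, 9, 9, 6, 9] 2 distinct, len 6
[9, 4] 2 distinct, len 2
Longest length with ≤2 distinct: 6.

6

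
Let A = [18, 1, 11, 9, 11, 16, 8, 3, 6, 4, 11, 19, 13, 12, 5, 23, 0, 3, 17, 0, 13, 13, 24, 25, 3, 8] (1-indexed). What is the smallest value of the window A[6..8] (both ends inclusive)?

3

Elements at indices 6..8: 16, 8, 3
min(16, 8, 3) = 3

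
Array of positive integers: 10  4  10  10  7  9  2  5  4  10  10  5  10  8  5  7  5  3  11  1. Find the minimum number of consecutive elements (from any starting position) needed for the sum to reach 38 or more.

5

add 10: running sum 10 < 38
add 4: running sum 14 < 38
add 10: running sum 24 < 38
add 10: running sum 34 < 38
add 7: shortest ending here [10, 4, 10, 10, 7] sum 41, len 5
add 9: shortest ending here [4, 10, 10, 7, 9] sum 40, len 5
add 2: shortest ending here [10, 10, 7, 9, 2] sum 38, len 5
add 5: shortest ending here [10, 10, 7, 9, 2, 5] sum 43, len 6
add 4: shortest ending here [10, 10, 7, 9, 2, 5, 4] sum 47, len 7
add 10: shortest ending here [10, 7, 9, 2, 5, 4, 10] sum 47, len 7
add 10: shortest ending here [9, 2, 5, 4, 10, 10] sum 40, len 6
add 5: shortest ending here [9, 2, 5, 4, 10, 10, 5] sum 45, len 7
add 10: shortest ending here [4, 10, 10, 5, 10] sum 39, len 5
add 8: shortest ending here [10, 10, 5, 10, 8] sum 43, len 5
add 5: shortest ending here [10, 5, 10, 8, 5] sum 38, len 5
add 7: shortest ending here [10, 5, 10, 8, 5, 7] sum 45, len 6
add 5: shortest ending here [5, 10, 8, 5, 7, 5] sum 40, len 6
add 3: shortest ending here [10, 8, 5, 7, 5, 3] sum 38, len 6
add 11: shortest ending here [8, 5, 7, 5, 3, 11] sum 39, len 6
add 1: shortest ending here [8, 5, 7, 5, 3, 11, 1] sum 40, len 7
Shortest qualifying length: 5.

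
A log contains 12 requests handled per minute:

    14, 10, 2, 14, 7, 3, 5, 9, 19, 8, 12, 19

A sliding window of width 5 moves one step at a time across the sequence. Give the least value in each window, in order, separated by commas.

Sliding a size-5 window across the 12 values:
14 10 2 14 7 → min 2
10 2 14 7 3 → min 2
2 14 7 3 5 → min 2
14 7 3 5 9 → min 3
7 3 5 9 19 → min 3
3 5 9 19 8 → min 3
5 9 19 8 12 → min 5
9 19 8 12 19 → min 8

2, 2, 2, 3, 3, 3, 5, 8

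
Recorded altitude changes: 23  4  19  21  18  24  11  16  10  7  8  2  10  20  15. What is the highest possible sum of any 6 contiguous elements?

109

Window sums for each of the 10 positions:
[23, 4, 19, 21, 18, 24] → sum 109
[4, 19, 21, 18, 24, 11] → sum 97
[19, 21, 18, 24, 11, 16] → sum 109
[21, 18, 24, 11, 16, 10] → sum 100
[18, 24, 11, 16, 10, 7] → sum 86
[24, 11, 16, 10, 7, 8] → sum 76
[11, 16, 10, 7, 8, 2] → sum 54
[16, 10, 7, 8, 2, 10] → sum 53
[10, 7, 8, 2, 10, 20] → sum 57
[7, 8, 2, 10, 20, 15] → sum 62
Highest of these is 109.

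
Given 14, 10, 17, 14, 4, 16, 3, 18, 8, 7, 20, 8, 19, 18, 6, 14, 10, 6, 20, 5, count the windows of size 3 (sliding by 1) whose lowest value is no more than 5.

(14, 10, 17) → min 10
(10, 17, 14) → min 10
(17, 14, 4) → min 4  ≤ 5 ✓
(14, 4, 16) → min 4  ≤ 5 ✓
(4, 16, 3) → min 3  ≤ 5 ✓
(16, 3, 18) → min 3  ≤ 5 ✓
(3, 18, 8) → min 3  ≤ 5 ✓
(18, 8, 7) → min 7
(8, 7, 20) → min 7
(7, 20, 8) → min 7
(20, 8, 19) → min 8
(8, 19, 18) → min 8
(19, 18, 6) → min 6
(18, 6, 14) → min 6
(6, 14, 10) → min 6
(14, 10, 6) → min 6
(10, 6, 20) → min 6
(6, 20, 5) → min 5  ≤ 5 ✓
6 windows satisfy the condition.

6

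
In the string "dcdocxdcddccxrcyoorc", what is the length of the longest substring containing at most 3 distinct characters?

9

[d] 1 distinct, len 1
[d, c] 2 distinct, len 2
[d, c, d] 2 distinct, len 3
[d, c, d, o] 3 distinct, len 4
[d, c, d, o, c] 3 distinct, len 5
[o, c, x] 3 distinct, len 3
[c, x, d] 3 distinct, len 3
[c, x, d, c] 3 distinct, len 4
[c, x, d, c, d] 3 distinct, len 5
[c, x, d, c, d, d] 3 distinct, len 6
[c, x, d, c, d, d, c] 3 distinct, len 7
[c, x, d, c, d, d, c, c] 3 distinct, len 8
[c, x, d, c, d, d, c, c, x] 3 distinct, len 9
[c, c, x, r] 3 distinct, len 4
[c, c, x, r, c] 3 distinct, len 5
[r, c, y] 3 distinct, len 3
[c, y, o] 3 distinct, len 3
[c, y, o, o] 3 distinct, len 4
[y, o, o, r] 3 distinct, len 4
[o, o, r, c] 3 distinct, len 4
Longest length with ≤3 distinct: 9.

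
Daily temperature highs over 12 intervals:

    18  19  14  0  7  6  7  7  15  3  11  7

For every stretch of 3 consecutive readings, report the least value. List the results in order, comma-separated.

Sliding a size-3 window across the 12 values:
[18, 19, 14] → min 14
[19, 14, 0] → min 0
[14, 0, 7] → min 0
[0, 7, 6] → min 0
[7, 6, 7] → min 6
[6, 7, 7] → min 6
[7, 7, 15] → min 7
[7, 15, 3] → min 3
[15, 3, 11] → min 3
[3, 11, 7] → min 3

14, 0, 0, 0, 6, 6, 7, 3, 3, 3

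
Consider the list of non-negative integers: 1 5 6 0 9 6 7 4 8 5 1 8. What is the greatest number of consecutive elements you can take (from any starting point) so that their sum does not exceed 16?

Extend to the right; shrink from the left whenever the sum exceeds 16:
[1] sum 1 len 1
[1, 5] sum 6 len 2
[1, 5, 6] sum 12 len 3
[1, 5, 6, 0] sum 12 len 4
[6, 0, 9] sum 15 len 3
[0, 9, 6] sum 15 len 3
[6, 7] sum 13 len 2
[7, 4] sum 11 len 2
[4, 8] sum 12 len 2
[8, 5] sum 13 len 2
[8, 5, 1] sum 14 len 3
[5, 1, 8] sum 14 len 3
Longest length seen: 4.

4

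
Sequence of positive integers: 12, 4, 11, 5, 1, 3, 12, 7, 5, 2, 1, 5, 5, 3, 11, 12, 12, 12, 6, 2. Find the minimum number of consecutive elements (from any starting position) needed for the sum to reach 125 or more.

add 12: running sum 12 < 125
add 4: running sum 16 < 125
add 11: running sum 27 < 125
add 5: running sum 32 < 125
add 1: running sum 33 < 125
add 3: running sum 36 < 125
add 12: running sum 48 < 125
add 7: running sum 55 < 125
add 5: running sum 60 < 125
add 2: running sum 62 < 125
add 1: running sum 63 < 125
add 5: running sum 68 < 125
add 5: running sum 73 < 125
add 3: running sum 76 < 125
add 11: running sum 87 < 125
add 12: running sum 99 < 125
add 12: running sum 111 < 125
add 12: running sum 123 < 125
end 18: [12, 4, 11, 5, 1, 3, 12, 7, 5, 2, 1, 5, 5, 3, 11, 12, 12, 12, 6] sum 129, len 19
end 19: [12, 4, 11, 5, 1, 3, 12, 7, 5, 2, 1, 5, 5, 3, 11, 12, 12, 12, 6, 2] sum 131, len 20
Shortest qualifying length: 19.

19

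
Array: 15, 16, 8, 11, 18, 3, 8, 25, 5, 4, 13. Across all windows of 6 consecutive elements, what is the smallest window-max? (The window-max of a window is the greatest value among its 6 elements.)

18

15 16 8 11 18 3 → max 18
16 8 11 18 3 8 → max 18
8 11 18 3 8 25 → max 25
11 18 3 8 25 5 → max 25
18 3 8 25 5 4 → max 25
3 8 25 5 4 13 → max 25
Smallest of these is 18.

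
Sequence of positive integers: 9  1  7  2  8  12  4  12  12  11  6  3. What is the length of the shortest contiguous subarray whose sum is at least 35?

3

add 9: running sum 9 < 35
add 1: running sum 10 < 35
add 7: running sum 17 < 35
add 2: running sum 19 < 35
add 8: running sum 27 < 35
end 5: [9, 1, 7, 2, 8, 12] sum 39, len 6
end 6: [9, 1, 7, 2, 8, 12, 4] sum 43, len 7
end 7: [8, 12, 4, 12] sum 36, len 4
end 8: [12, 4, 12, 12] sum 40, len 4
end 9: [12, 12, 11] sum 35, len 3
end 10: [12, 12, 11, 6] sum 41, len 4
end 11: [12, 12, 11, 6, 3] sum 44, len 5
Shortest qualifying length: 3.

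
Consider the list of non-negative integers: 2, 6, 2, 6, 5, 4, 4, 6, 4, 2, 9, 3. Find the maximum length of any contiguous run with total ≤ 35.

[2] sum 2 len 1
[2, 6] sum 8 len 2
[2, 6, 2] sum 10 len 3
[2, 6, 2, 6] sum 16 len 4
[2, 6, 2, 6, 5] sum 21 len 5
[2, 6, 2, 6, 5, 4] sum 25 len 6
[2, 6, 2, 6, 5, 4, 4] sum 29 len 7
[2, 6, 2, 6, 5, 4, 4, 6] sum 35 len 8
[2, 6, 5, 4, 4, 6, 4] sum 31 len 7
[2, 6, 5, 4, 4, 6, 4, 2] sum 33 len 8
[5, 4, 4, 6, 4, 2, 9] sum 34 len 7
[4, 4, 6, 4, 2, 9, 3] sum 32 len 7
Longest length seen: 8.

8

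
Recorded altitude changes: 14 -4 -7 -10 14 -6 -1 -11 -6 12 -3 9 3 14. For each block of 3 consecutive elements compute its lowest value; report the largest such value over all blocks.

3

(14, -4, -7) → min -7
(-4, -7, -10) → min -10
(-7, -10, 14) → min -10
(-10, 14, -6) → min -10
(14, -6, -1) → min -6
(-6, -1, -11) → min -11
(-1, -11, -6) → min -11
(-11, -6, 12) → min -11
(-6, 12, -3) → min -6
(12, -3, 9) → min -3
(-3, 9, 3) → min -3
(9, 3, 14) → min 3
Largest of these is 3.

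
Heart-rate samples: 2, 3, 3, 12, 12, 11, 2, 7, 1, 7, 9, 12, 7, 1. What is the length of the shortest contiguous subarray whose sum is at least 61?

8

add 2: running sum 2 < 61
add 3: running sum 5 < 61
add 3: running sum 8 < 61
add 12: running sum 20 < 61
add 12: running sum 32 < 61
add 11: running sum 43 < 61
add 2: running sum 45 < 61
add 7: running sum 52 < 61
add 1: running sum 53 < 61
add 7: running sum 60 < 61
add 9: shortest ending here [12, 12, 11, 2, 7, 1, 7, 9] sum 61, len 8
add 12: shortest ending here [12, 11, 2, 7, 1, 7, 9, 12] sum 61, len 8
add 7: shortest ending here [12, 11, 2, 7, 1, 7, 9, 12, 7] sum 68, len 9
add 1: shortest ending here [12, 11, 2, 7, 1, 7, 9, 12, 7, 1] sum 69, len 10
Shortest qualifying length: 8.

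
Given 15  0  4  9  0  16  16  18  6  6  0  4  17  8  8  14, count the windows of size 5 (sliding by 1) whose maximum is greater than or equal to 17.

9

[15, 0, 4, 9, 0] → max 15
[0, 4, 9, 0, 16] → max 16
[4, 9, 0, 16, 16] → max 16
[9, 0, 16, 16, 18] → max 18  ≥ 17 ✓
[0, 16, 16, 18, 6] → max 18  ≥ 17 ✓
[16, 16, 18, 6, 6] → max 18  ≥ 17 ✓
[16, 18, 6, 6, 0] → max 18  ≥ 17 ✓
[18, 6, 6, 0, 4] → max 18  ≥ 17 ✓
[6, 6, 0, 4, 17] → max 17  ≥ 17 ✓
[6, 0, 4, 17, 8] → max 17  ≥ 17 ✓
[0, 4, 17, 8, 8] → max 17  ≥ 17 ✓
[4, 17, 8, 8, 14] → max 17  ≥ 17 ✓
9 windows satisfy the condition.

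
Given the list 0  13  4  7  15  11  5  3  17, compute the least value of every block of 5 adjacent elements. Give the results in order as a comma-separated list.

0, 4, 4, 3, 3

0 13 4 7 15 → min 0
13 4 7 15 11 → min 4
4 7 15 11 5 → min 4
7 15 11 5 3 → min 3
15 11 5 3 17 → min 3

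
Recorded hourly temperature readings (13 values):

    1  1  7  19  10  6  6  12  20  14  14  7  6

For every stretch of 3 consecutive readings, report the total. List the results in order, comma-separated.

Sliding a size-3 window across the 13 values:
(1, 1, 7) → sum 9
(1, 7, 19) → sum 27
(7, 19, 10) → sum 36
(19, 10, 6) → sum 35
(10, 6, 6) → sum 22
(6, 6, 12) → sum 24
(6, 12, 20) → sum 38
(12, 20, 14) → sum 46
(20, 14, 14) → sum 48
(14, 14, 7) → sum 35
(14, 7, 6) → sum 27

9, 27, 36, 35, 22, 24, 38, 46, 48, 35, 27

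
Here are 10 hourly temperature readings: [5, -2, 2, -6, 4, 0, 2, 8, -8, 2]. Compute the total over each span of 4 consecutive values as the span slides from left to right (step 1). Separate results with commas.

(5, -2, 2, -6) → sum -1
(-2, 2, -6, 4) → sum -2
(2, -6, 4, 0) → sum 0
(-6, 4, 0, 2) → sum 0
(4, 0, 2, 8) → sum 14
(0, 2, 8, -8) → sum 2
(2, 8, -8, 2) → sum 4

-1, -2, 0, 0, 14, 2, 4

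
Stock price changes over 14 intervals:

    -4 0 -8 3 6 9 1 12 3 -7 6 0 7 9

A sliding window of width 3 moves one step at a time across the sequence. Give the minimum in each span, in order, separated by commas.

-8, -8, -8, 3, 1, 1, 1, -7, -7, -7, 0, 0

Sliding a size-3 window across the 14 values:
(-4, 0, -8) → min -8
(0, -8, 3) → min -8
(-8, 3, 6) → min -8
(3, 6, 9) → min 3
(6, 9, 1) → min 1
(9, 1, 12) → min 1
(1, 12, 3) → min 1
(12, 3, -7) → min -7
(3, -7, 6) → min -7
(-7, 6, 0) → min -7
(6, 0, 7) → min 0
(0, 7, 9) → min 0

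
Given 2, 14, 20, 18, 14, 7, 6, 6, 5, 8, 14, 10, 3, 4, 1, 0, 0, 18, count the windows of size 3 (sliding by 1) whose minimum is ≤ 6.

12

(2, 14, 20) → min 2  ≤ 6 ✓
(14, 20, 18) → min 14
(20, 18, 14) → min 14
(18, 14, 7) → min 7
(14, 7, 6) → min 6  ≤ 6 ✓
(7, 6, 6) → min 6  ≤ 6 ✓
(6, 6, 5) → min 5  ≤ 6 ✓
(6, 5, 8) → min 5  ≤ 6 ✓
(5, 8, 14) → min 5  ≤ 6 ✓
(8, 14, 10) → min 8
(14, 10, 3) → min 3  ≤ 6 ✓
(10, 3, 4) → min 3  ≤ 6 ✓
(3, 4, 1) → min 1  ≤ 6 ✓
(4, 1, 0) → min 0  ≤ 6 ✓
(1, 0, 0) → min 0  ≤ 6 ✓
(0, 0, 18) → min 0  ≤ 6 ✓
12 windows satisfy the condition.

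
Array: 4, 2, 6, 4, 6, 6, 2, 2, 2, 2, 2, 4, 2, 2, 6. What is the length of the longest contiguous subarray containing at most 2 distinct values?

8

Extend right; when distinct count exceeds 2, shrink from the left:
add 4: window [4] (1 distinct), len 1
add 2: window [4, 2] (2 distinct), len 2
add 6: window [2, 6] (2 distinct), len 2
add 4: window [6, 4] (2 distinct), len 2
add 6: window [6, 4, 6] (2 distinct), len 3
add 6: window [6, 4, 6, 6] (2 distinct), len 4
add 2: window [6, 6, 2] (2 distinct), len 3
add 2: window [6, 6, 2, 2] (2 distinct), len 4
add 2: window [6, 6, 2, 2, 2] (2 distinct), len 5
add 2: window [6, 6, 2, 2, 2, 2] (2 distinct), len 6
add 2: window [6, 6, 2, 2, 2, 2, 2] (2 distinct), len 7
add 4: window [2, 2, 2, 2, 2, 4] (2 distinct), len 6
add 2: window [2, 2, 2, 2, 2, 4, 2] (2 distinct), len 7
add 2: window [2, 2, 2, 2, 2, 4, 2, 2] (2 distinct), len 8
add 6: window [2, 2, 6] (2 distinct), len 3
Longest length with ≤2 distinct: 8.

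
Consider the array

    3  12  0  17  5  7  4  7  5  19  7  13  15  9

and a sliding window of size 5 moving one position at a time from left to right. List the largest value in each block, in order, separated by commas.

[3, 12, 0, 17, 5] → max 17
[12, 0, 17, 5, 7] → max 17
[0, 17, 5, 7, 4] → max 17
[17, 5, 7, 4, 7] → max 17
[5, 7, 4, 7, 5] → max 7
[7, 4, 7, 5, 19] → max 19
[4, 7, 5, 19, 7] → max 19
[7, 5, 19, 7, 13] → max 19
[5, 19, 7, 13, 15] → max 19
[19, 7, 13, 15, 9] → max 19

17, 17, 17, 17, 7, 19, 19, 19, 19, 19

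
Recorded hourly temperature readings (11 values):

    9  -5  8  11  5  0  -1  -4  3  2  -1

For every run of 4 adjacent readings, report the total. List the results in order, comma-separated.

9 -5 8 11 → sum 23
-5 8 11 5 → sum 19
8 11 5 0 → sum 24
11 5 0 -1 → sum 15
5 0 -1 -4 → sum 0
0 -1 -4 3 → sum -2
-1 -4 3 2 → sum 0
-4 3 2 -1 → sum 0

23, 19, 24, 15, 0, -2, 0, 0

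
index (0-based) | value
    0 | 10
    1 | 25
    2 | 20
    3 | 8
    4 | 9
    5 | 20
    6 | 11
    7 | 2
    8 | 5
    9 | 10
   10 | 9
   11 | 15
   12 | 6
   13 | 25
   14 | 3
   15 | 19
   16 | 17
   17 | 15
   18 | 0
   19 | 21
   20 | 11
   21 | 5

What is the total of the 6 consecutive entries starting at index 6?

Elements at indices 6..11: 11, 2, 5, 10, 9, 15
sum(11, 2, 5, 10, 9, 15) = 52

52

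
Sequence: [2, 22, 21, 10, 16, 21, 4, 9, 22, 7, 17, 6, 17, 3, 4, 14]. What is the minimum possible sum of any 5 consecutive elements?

Each size-5 window and its sum:
2 22 21 10 16 → sum 71
22 21 10 16 21 → sum 90
21 10 16 21 4 → sum 72
10 16 21 4 9 → sum 60
16 21 4 9 22 → sum 72
21 4 9 22 7 → sum 63
4 9 22 7 17 → sum 59
9 22 7 17 6 → sum 61
22 7 17 6 17 → sum 69
7 17 6 17 3 → sum 50
17 6 17 3 4 → sum 47
6 17 3 4 14 → sum 44
Minimum of these is 44.

44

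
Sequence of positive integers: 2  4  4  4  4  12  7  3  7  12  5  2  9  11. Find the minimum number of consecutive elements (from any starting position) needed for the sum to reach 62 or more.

Extend right; whenever the sum reaches 62, record the length and shrink from the left:
add 2: running sum 2 < 62
add 4: running sum 6 < 62
add 4: running sum 10 < 62
add 4: running sum 14 < 62
add 4: running sum 18 < 62
add 12: running sum 30 < 62
add 7: running sum 37 < 62
add 3: running sum 40 < 62
add 7: running sum 47 < 62
add 12: running sum 59 < 62
add 5: shortest ending here [4, 4, 4, 4, 12, 7, 3, 7, 12, 5] sum 62, len 10
add 2: shortest ending here [4, 4, 4, 4, 12, 7, 3, 7, 12, 5, 2] sum 64, len 11
add 9: shortest ending here [4, 4, 12, 7, 3, 7, 12, 5, 2, 9] sum 65, len 10
add 11: shortest ending here [12, 7, 3, 7, 12, 5, 2, 9, 11] sum 68, len 9
Shortest qualifying length: 9.

9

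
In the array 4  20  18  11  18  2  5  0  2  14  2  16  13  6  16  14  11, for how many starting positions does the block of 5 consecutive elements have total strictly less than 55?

4 20 18 11 18 → sum 71
20 18 11 18 2 → sum 69
18 11 18 2 5 → sum 54  < 55 ✓
11 18 2 5 0 → sum 36  < 55 ✓
18 2 5 0 2 → sum 27  < 55 ✓
2 5 0 2 14 → sum 23  < 55 ✓
5 0 2 14 2 → sum 23  < 55 ✓
0 2 14 2 16 → sum 34  < 55 ✓
2 14 2 16 13 → sum 47  < 55 ✓
14 2 16 13 6 → sum 51  < 55 ✓
2 16 13 6 16 → sum 53  < 55 ✓
16 13 6 16 14 → sum 65
13 6 16 14 11 → sum 60
9 windows satisfy the condition.

9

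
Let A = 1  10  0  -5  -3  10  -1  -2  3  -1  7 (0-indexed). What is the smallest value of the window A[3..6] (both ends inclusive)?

Elements at indices 3..6: -5, -3, 10, -1
min(-5, -3, 10, -1) = -5

-5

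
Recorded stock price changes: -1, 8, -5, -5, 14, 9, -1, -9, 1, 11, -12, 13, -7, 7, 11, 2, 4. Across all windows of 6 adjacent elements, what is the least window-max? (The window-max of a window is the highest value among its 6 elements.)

11

(-1, 8, -5, -5, 14, 9) → max 14
(8, -5, -5, 14, 9, -1) → max 14
(-5, -5, 14, 9, -1, -9) → max 14
(-5, 14, 9, -1, -9, 1) → max 14
(14, 9, -1, -9, 1, 11) → max 14
(9, -1, -9, 1, 11, -12) → max 11
(-1, -9, 1, 11, -12, 13) → max 13
(-9, 1, 11, -12, 13, -7) → max 13
(1, 11, -12, 13, -7, 7) → max 13
(11, -12, 13, -7, 7, 11) → max 13
(-12, 13, -7, 7, 11, 2) → max 13
(13, -7, 7, 11, 2, 4) → max 13
Least of these is 11.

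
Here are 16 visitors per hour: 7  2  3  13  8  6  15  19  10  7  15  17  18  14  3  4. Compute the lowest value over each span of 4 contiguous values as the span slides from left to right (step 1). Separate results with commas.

(7, 2, 3, 13) → min 2
(2, 3, 13, 8) → min 2
(3, 13, 8, 6) → min 3
(13, 8, 6, 15) → min 6
(8, 6, 15, 19) → min 6
(6, 15, 19, 10) → min 6
(15, 19, 10, 7) → min 7
(19, 10, 7, 15) → min 7
(10, 7, 15, 17) → min 7
(7, 15, 17, 18) → min 7
(15, 17, 18, 14) → min 14
(17, 18, 14, 3) → min 3
(18, 14, 3, 4) → min 3

2, 2, 3, 6, 6, 6, 7, 7, 7, 7, 14, 3, 3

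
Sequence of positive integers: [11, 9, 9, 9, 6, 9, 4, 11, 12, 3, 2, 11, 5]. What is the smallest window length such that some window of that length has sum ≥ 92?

12

add 11: running sum 11 < 92
add 9: running sum 20 < 92
add 9: running sum 29 < 92
add 9: running sum 38 < 92
add 6: running sum 44 < 92
add 9: running sum 53 < 92
add 4: running sum 57 < 92
add 11: running sum 68 < 92
add 12: running sum 80 < 92
add 3: running sum 83 < 92
add 2: running sum 85 < 92
end 11: [11, 9, 9, 9, 6, 9, 4, 11, 12, 3, 2, 11] sum 96, len 12
end 12: [11, 9, 9, 9, 6, 9, 4, 11, 12, 3, 2, 11, 5] sum 101, len 13
Shortest qualifying length: 12.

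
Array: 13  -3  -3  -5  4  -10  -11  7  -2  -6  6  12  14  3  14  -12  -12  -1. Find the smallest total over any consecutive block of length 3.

(13, -3, -3) → sum 7
(-3, -3, -5) → sum -11
(-3, -5, 4) → sum -4
(-5, 4, -10) → sum -11
(4, -10, -11) → sum -17
(-10, -11, 7) → sum -14
(-11, 7, -2) → sum -6
(7, -2, -6) → sum -1
(-2, -6, 6) → sum -2
(-6, 6, 12) → sum 12
(6, 12, 14) → sum 32
(12, 14, 3) → sum 29
(14, 3, 14) → sum 31
(3, 14, -12) → sum 5
(14, -12, -12) → sum -10
(-12, -12, -1) → sum -25
Smallest of these is -25.

-25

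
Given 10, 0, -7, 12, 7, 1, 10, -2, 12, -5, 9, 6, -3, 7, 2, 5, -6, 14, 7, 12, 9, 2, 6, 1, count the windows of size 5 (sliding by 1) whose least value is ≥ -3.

7

(10, 0, -7, 12, 7) → min -7
(0, -7, 12, 7, 1) → min -7
(-7, 12, 7, 1, 10) → min -7
(12, 7, 1, 10, -2) → min -2  ≥ -3 ✓
(7, 1, 10, -2, 12) → min -2  ≥ -3 ✓
(1, 10, -2, 12, -5) → min -5
(10, -2, 12, -5, 9) → min -5
(-2, 12, -5, 9, 6) → min -5
(12, -5, 9, 6, -3) → min -5
(-5, 9, 6, -3, 7) → min -5
(9, 6, -3, 7, 2) → min -3  ≥ -3 ✓
(6, -3, 7, 2, 5) → min -3  ≥ -3 ✓
(-3, 7, 2, 5, -6) → min -6
(7, 2, 5, -6, 14) → min -6
(2, 5, -6, 14, 7) → min -6
(5, -6, 14, 7, 12) → min -6
(-6, 14, 7, 12, 9) → min -6
(14, 7, 12, 9, 2) → min 2  ≥ -3 ✓
(7, 12, 9, 2, 6) → min 2  ≥ -3 ✓
(12, 9, 2, 6, 1) → min 1  ≥ -3 ✓
7 windows satisfy the condition.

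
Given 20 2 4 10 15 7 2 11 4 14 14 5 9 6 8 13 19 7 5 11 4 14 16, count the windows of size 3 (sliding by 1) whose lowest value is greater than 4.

[20, 2, 4] → min 2
[2, 4, 10] → min 2
[4, 10, 15] → min 4
[10, 15, 7] → min 7  > 4 ✓
[15, 7, 2] → min 2
[7, 2, 11] → min 2
[2, 11, 4] → min 2
[11, 4, 14] → min 4
[4, 14, 14] → min 4
[14, 14, 5] → min 5  > 4 ✓
[14, 5, 9] → min 5  > 4 ✓
[5, 9, 6] → min 5  > 4 ✓
[9, 6, 8] → min 6  > 4 ✓
[6, 8, 13] → min 6  > 4 ✓
[8, 13, 19] → min 8  > 4 ✓
[13, 19, 7] → min 7  > 4 ✓
[19, 7, 5] → min 5  > 4 ✓
[7, 5, 11] → min 5  > 4 ✓
[5, 11, 4] → min 4
[11, 4, 14] → min 4
[4, 14, 16] → min 4
10 windows satisfy the condition.

10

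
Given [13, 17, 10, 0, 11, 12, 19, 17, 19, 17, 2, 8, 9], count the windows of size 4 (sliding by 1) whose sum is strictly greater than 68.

1

(13, 17, 10, 0) → sum 40
(17, 10, 0, 11) → sum 38
(10, 0, 11, 12) → sum 33
(0, 11, 12, 19) → sum 42
(11, 12, 19, 17) → sum 59
(12, 19, 17, 19) → sum 67
(19, 17, 19, 17) → sum 72  > 68 ✓
(17, 19, 17, 2) → sum 55
(19, 17, 2, 8) → sum 46
(17, 2, 8, 9) → sum 36
1 window satisfy the condition.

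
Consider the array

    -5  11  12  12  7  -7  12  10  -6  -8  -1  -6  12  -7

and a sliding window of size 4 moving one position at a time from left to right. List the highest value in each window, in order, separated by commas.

12, 12, 12, 12, 12, 12, 12, 10, -1, 12, 12

Sliding a size-4 window across the 14 values:
[-5, 11, 12, 12] → max 12
[11, 12, 12, 7] → max 12
[12, 12, 7, -7] → max 12
[12, 7, -7, 12] → max 12
[7, -7, 12, 10] → max 12
[-7, 12, 10, -6] → max 12
[12, 10, -6, -8] → max 12
[10, -6, -8, -1] → max 10
[-6, -8, -1, -6] → max -1
[-8, -1, -6, 12] → max 12
[-1, -6, 12, -7] → max 12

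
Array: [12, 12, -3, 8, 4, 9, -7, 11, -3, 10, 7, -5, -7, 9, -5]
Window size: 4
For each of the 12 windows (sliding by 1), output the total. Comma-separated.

29, 21, 18, 14, 17, 10, 11, 25, 9, 5, 4, -8

(12, 12, -3, 8) → sum 29
(12, -3, 8, 4) → sum 21
(-3, 8, 4, 9) → sum 18
(8, 4, 9, -7) → sum 14
(4, 9, -7, 11) → sum 17
(9, -7, 11, -3) → sum 10
(-7, 11, -3, 10) → sum 11
(11, -3, 10, 7) → sum 25
(-3, 10, 7, -5) → sum 9
(10, 7, -5, -7) → sum 5
(7, -5, -7, 9) → sum 4
(-5, -7, 9, -5) → sum -8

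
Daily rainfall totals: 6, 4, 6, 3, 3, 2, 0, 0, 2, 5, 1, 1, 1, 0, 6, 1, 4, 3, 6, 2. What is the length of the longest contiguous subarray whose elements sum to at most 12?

→ 6: sum 6, len 1
→ 4: sum 10, len 2
→ 6 (dropped 6): sum 10, len 2
→ 3 (dropped 4): sum 9, len 2
→ 3: sum 12, len 3
→ 2 (dropped 6): sum 8, len 3
→ 0: sum 8, len 4
→ 0: sum 8, len 5
→ 2: sum 10, len 6
→ 5 (dropped 3): sum 12, len 6
→ 1 (dropped 3): sum 10, len 6
→ 1: sum 11, len 7
→ 1: sum 12, len 8
→ 0: sum 12, len 9
→ 6 (dropped 2, 0, 0, 2, 5): sum 9, len 5
→ 1: sum 10, len 6
→ 4 (dropped 1, 1): sum 12, len 5
→ 3 (dropped 1, 0, 6): sum 8, len 3
→ 6 (dropped 1, 4): sum 9, len 2
→ 2: sum 11, len 3
Longest length seen: 9.

9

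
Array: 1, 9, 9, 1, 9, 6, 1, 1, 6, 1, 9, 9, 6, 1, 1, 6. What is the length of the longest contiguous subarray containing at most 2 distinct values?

Extend right; when distinct count exceeds 2, shrink from the left:
[1] 1 distinct, len 1
[1, 9] 2 distinct, len 2
[1, 9, 9] 2 distinct, len 3
[1, 9, 9, 1] 2 distinct, len 4
[1, 9, 9, 1, 9] 2 distinct, len 5
[9, 6] 2 distinct, len 2
[6, 1] 2 distinct, len 2
[6, 1, 1] 2 distinct, len 3
[6, 1, 1, 6] 2 distinct, len 4
[6, 1, 1, 6, 1] 2 distinct, len 5
[1, 9] 2 distinct, len 2
[1, 9, 9] 2 distinct, len 3
[9, 9, 6] 2 distinct, len 3
[6, 1] 2 distinct, len 2
[6, 1, 1] 2 distinct, len 3
[6, 1, 1, 6] 2 distinct, len 4
Longest length with ≤2 distinct: 5.

5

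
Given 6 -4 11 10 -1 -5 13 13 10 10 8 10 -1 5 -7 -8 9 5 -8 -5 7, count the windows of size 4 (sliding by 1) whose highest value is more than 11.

(6, -4, 11, 10) → max 11
(-4, 11, 10, -1) → max 11
(11, 10, -1, -5) → max 11
(10, -1, -5, 13) → max 13  > 11 ✓
(-1, -5, 13, 13) → max 13  > 11 ✓
(-5, 13, 13, 10) → max 13  > 11 ✓
(13, 13, 10, 10) → max 13  > 11 ✓
(13, 10, 10, 8) → max 13  > 11 ✓
(10, 10, 8, 10) → max 10
(10, 8, 10, -1) → max 10
(8, 10, -1, 5) → max 10
(10, -1, 5, -7) → max 10
(-1, 5, -7, -8) → max 5
(5, -7, -8, 9) → max 9
(-7, -8, 9, 5) → max 9
(-8, 9, 5, -8) → max 9
(9, 5, -8, -5) → max 9
(5, -8, -5, 7) → max 7
5 windows satisfy the condition.

5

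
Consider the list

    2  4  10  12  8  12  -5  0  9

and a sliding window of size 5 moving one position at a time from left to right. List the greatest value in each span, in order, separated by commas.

12, 12, 12, 12, 12

Sliding a size-5 window across the 9 values:
[2, 4, 10, 12, 8] → max 12
[4, 10, 12, 8, 12] → max 12
[10, 12, 8, 12, -5] → max 12
[12, 8, 12, -5, 0] → max 12
[8, 12, -5, 0, 9] → max 12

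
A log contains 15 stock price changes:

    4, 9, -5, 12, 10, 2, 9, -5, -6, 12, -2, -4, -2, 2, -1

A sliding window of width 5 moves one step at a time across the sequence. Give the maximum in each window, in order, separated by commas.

12, 12, 12, 12, 10, 12, 12, 12, 12, 12, 2

Sliding a size-5 window across the 15 values:
4 9 -5 12 10 → max 12
9 -5 12 10 2 → max 12
-5 12 10 2 9 → max 12
12 10 2 9 -5 → max 12
10 2 9 -5 -6 → max 10
2 9 -5 -6 12 → max 12
9 -5 -6 12 -2 → max 12
-5 -6 12 -2 -4 → max 12
-6 12 -2 -4 -2 → max 12
12 -2 -4 -2 2 → max 12
-2 -4 -2 2 -1 → max 2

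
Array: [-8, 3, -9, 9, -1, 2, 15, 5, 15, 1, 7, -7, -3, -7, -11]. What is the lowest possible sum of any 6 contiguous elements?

[-8, 3, -9, 9, -1, 2] → sum -4
[3, -9, 9, -1, 2, 15] → sum 19
[-9, 9, -1, 2, 15, 5] → sum 21
[9, -1, 2, 15, 5, 15] → sum 45
[-1, 2, 15, 5, 15, 1] → sum 37
[2, 15, 5, 15, 1, 7] → sum 45
[15, 5, 15, 1, 7, -7] → sum 36
[5, 15, 1, 7, -7, -3] → sum 18
[15, 1, 7, -7, -3, -7] → sum 6
[1, 7, -7, -3, -7, -11] → sum -20
Lowest of these is -20.

-20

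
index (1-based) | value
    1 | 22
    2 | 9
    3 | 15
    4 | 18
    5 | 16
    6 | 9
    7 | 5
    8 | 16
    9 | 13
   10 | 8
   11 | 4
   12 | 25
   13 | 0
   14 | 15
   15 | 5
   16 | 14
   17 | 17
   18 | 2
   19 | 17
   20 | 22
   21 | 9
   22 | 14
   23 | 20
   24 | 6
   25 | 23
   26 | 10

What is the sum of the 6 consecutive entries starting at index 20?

Elements at indices 20..25: 22, 9, 14, 20, 6, 23
sum(22, 9, 14, 20, 6, 23) = 94

94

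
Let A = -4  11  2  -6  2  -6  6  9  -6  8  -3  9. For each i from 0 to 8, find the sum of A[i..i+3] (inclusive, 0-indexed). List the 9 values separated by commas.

3, 9, -8, -4, 11, 3, 17, 8, 8

[-4, 11, 2, -6] → sum 3
[11, 2, -6, 2] → sum 9
[2, -6, 2, -6] → sum -8
[-6, 2, -6, 6] → sum -4
[2, -6, 6, 9] → sum 11
[-6, 6, 9, -6] → sum 3
[6, 9, -6, 8] → sum 17
[9, -6, 8, -3] → sum 8
[-6, 8, -3, 9] → sum 8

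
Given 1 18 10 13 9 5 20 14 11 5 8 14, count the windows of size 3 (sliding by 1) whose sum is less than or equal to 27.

(1, 18, 10) → sum 29
(18, 10, 13) → sum 41
(10, 13, 9) → sum 32
(13, 9, 5) → sum 27  ≤ 27 ✓
(9, 5, 20) → sum 34
(5, 20, 14) → sum 39
(20, 14, 11) → sum 45
(14, 11, 5) → sum 30
(11, 5, 8) → sum 24  ≤ 27 ✓
(5, 8, 14) → sum 27  ≤ 27 ✓
3 windows satisfy the condition.

3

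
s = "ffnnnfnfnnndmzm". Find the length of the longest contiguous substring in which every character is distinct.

4

add f: [f] len 1
add f (repeat f, move left end past it): [f] len 1
add n: [f, n] len 2
add n (repeat n, move left end past it): [n] len 1
add n (repeat n, move left end past it): [n] len 1
add f: [n, f] len 2
add n (repeat n, move left end past it): [f, n] len 2
add f (repeat f, move left end past it): [n, f] len 2
add n (repeat n, move left end past it): [f, n] len 2
add n (repeat n, move left end past it): [n] len 1
add n (repeat n, move left end past it): [n] len 1
add d: [n, d] len 2
add m: [n, d, m] len 3
add z: [n, d, m, z] len 4
add m (repeat m, move left end past it): [z, m] len 2
Longest all-distinct length: 4.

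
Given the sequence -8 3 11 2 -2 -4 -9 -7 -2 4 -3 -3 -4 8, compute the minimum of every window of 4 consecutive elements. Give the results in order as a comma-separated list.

-8, -2, -4, -9, -9, -9, -9, -7, -3, -4, -4

[-8, 3, 11, 2] → min -8
[3, 11, 2, -2] → min -2
[11, 2, -2, -4] → min -4
[2, -2, -4, -9] → min -9
[-2, -4, -9, -7] → min -9
[-4, -9, -7, -2] → min -9
[-9, -7, -2, 4] → min -9
[-7, -2, 4, -3] → min -7
[-2, 4, -3, -3] → min -3
[4, -3, -3, -4] → min -4
[-3, -3, -4, 8] → min -4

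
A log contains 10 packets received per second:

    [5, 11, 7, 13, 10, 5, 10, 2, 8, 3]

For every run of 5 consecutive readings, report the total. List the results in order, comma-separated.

5 11 7 13 10 → sum 46
11 7 13 10 5 → sum 46
7 13 10 5 10 → sum 45
13 10 5 10 2 → sum 40
10 5 10 2 8 → sum 35
5 10 2 8 3 → sum 28

46, 46, 45, 40, 35, 28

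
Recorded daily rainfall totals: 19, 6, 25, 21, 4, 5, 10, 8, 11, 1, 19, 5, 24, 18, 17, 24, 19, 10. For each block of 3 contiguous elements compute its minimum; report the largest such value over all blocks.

17

Each size-3 window and its min:
[19, 6, 25] → min 6
[6, 25, 21] → min 6
[25, 21, 4] → min 4
[21, 4, 5] → min 4
[4, 5, 10] → min 4
[5, 10, 8] → min 5
[10, 8, 11] → min 8
[8, 11, 1] → min 1
[11, 1, 19] → min 1
[1, 19, 5] → min 1
[19, 5, 24] → min 5
[5, 24, 18] → min 5
[24, 18, 17] → min 17
[18, 17, 24] → min 17
[17, 24, 19] → min 17
[24, 19, 10] → min 10
Largest of these is 17.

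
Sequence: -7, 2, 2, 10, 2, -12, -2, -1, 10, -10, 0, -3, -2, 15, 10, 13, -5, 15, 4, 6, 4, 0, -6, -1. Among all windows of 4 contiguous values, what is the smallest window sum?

Each size-4 window and its sum:
[-7, 2, 2, 10] → sum 7
[2, 2, 10, 2] → sum 16
[2, 10, 2, -12] → sum 2
[10, 2, -12, -2] → sum -2
[2, -12, -2, -1] → sum -13
[-12, -2, -1, 10] → sum -5
[-2, -1, 10, -10] → sum -3
[-1, 10, -10, 0] → sum -1
[10, -10, 0, -3] → sum -3
[-10, 0, -3, -2] → sum -15
[0, -3, -2, 15] → sum 10
[-3, -2, 15, 10] → sum 20
[-2, 15, 10, 13] → sum 36
[15, 10, 13, -5] → sum 33
[10, 13, -5, 15] → sum 33
[13, -5, 15, 4] → sum 27
[-5, 15, 4, 6] → sum 20
[15, 4, 6, 4] → sum 29
[4, 6, 4, 0] → sum 14
[6, 4, 0, -6] → sum 4
[4, 0, -6, -1] → sum -3
Smallest of these is -15.

-15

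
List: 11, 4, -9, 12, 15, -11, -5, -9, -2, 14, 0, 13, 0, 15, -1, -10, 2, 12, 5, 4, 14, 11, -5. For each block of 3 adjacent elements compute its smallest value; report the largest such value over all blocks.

11 4 -9 → min -9
4 -9 12 → min -9
-9 12 15 → min -9
12 15 -11 → min -11
15 -11 -5 → min -11
-11 -5 -9 → min -11
-5 -9 -2 → min -9
-9 -2 14 → min -9
-2 14 0 → min -2
14 0 13 → min 0
0 13 0 → min 0
13 0 15 → min 0
0 15 -1 → min -1
15 -1 -10 → min -10
-1 -10 2 → min -10
-10 2 12 → min -10
2 12 5 → min 2
12 5 4 → min 4
5 4 14 → min 4
4 14 11 → min 4
14 11 -5 → min -5
Largest of these is 4.

4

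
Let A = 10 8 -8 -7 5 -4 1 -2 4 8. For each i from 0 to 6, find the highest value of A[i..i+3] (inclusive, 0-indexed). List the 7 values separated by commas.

(10, 8, -8, -7) → max 10
(8, -8, -7, 5) → max 8
(-8, -7, 5, -4) → max 5
(-7, 5, -4, 1) → max 5
(5, -4, 1, -2) → max 5
(-4, 1, -2, 4) → max 4
(1, -2, 4, 8) → max 8

10, 8, 5, 5, 5, 4, 8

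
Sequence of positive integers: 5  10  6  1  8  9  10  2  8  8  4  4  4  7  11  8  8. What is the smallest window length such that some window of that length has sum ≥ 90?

Extend right; whenever the sum reaches 90, record the length and shrink from the left:
add 5: running sum 5 < 90
add 10: running sum 15 < 90
add 6: running sum 21 < 90
add 1: running sum 22 < 90
add 8: running sum 30 < 90
add 9: running sum 39 < 90
add 10: running sum 49 < 90
add 2: running sum 51 < 90
add 8: running sum 59 < 90
add 8: running sum 67 < 90
add 4: running sum 71 < 90
add 4: running sum 75 < 90
add 4: running sum 79 < 90
add 7: running sum 86 < 90
end 14: [10, 6, 1, 8, 9, 10, 2, 8, 8, 4, 4, 4, 7, 11] sum 92, len 14
end 15: [6, 1, 8, 9, 10, 2, 8, 8, 4, 4, 4, 7, 11, 8] sum 90, len 14
end 16: [8, 9, 10, 2, 8, 8, 4, 4, 4, 7, 11, 8, 8] sum 91, len 13
Shortest qualifying length: 13.

13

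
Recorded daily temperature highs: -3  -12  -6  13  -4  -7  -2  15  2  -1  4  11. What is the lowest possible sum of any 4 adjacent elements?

[-3, -12, -6, 13] → sum -8
[-12, -6, 13, -4] → sum -9
[-6, 13, -4, -7] → sum -4
[13, -4, -7, -2] → sum 0
[-4, -7, -2, 15] → sum 2
[-7, -2, 15, 2] → sum 8
[-2, 15, 2, -1] → sum 14
[15, 2, -1, 4] → sum 20
[2, -1, 4, 11] → sum 16
Lowest of these is -9.

-9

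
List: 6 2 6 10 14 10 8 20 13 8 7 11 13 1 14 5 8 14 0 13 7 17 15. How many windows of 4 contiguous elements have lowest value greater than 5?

6 2 6 10 → min 2
2 6 10 14 → min 2
6 10 14 10 → min 6  > 5 ✓
10 14 10 8 → min 8  > 5 ✓
14 10 8 20 → min 8  > 5 ✓
10 8 20 13 → min 8  > 5 ✓
8 20 13 8 → min 8  > 5 ✓
20 13 8 7 → min 7  > 5 ✓
13 8 7 11 → min 7  > 5 ✓
8 7 11 13 → min 7  > 5 ✓
7 11 13 1 → min 1
11 13 1 14 → min 1
13 1 14 5 → min 1
1 14 5 8 → min 1
14 5 8 14 → min 5
5 8 14 0 → min 0
8 14 0 13 → min 0
14 0 13 7 → min 0
0 13 7 17 → min 0
13 7 17 15 → min 7  > 5 ✓
9 windows satisfy the condition.

9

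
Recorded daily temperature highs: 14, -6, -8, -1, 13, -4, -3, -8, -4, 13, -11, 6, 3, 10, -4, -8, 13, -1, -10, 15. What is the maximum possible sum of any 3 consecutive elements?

Each size-3 window and its sum:
14 -6 -8 → sum 0
-6 -8 -1 → sum -15
-8 -1 13 → sum 4
-1 13 -4 → sum 8
13 -4 -3 → sum 6
-4 -3 -8 → sum -15
-3 -8 -4 → sum -15
-8 -4 13 → sum 1
-4 13 -11 → sum -2
13 -11 6 → sum 8
-11 6 3 → sum -2
6 3 10 → sum 19
3 10 -4 → sum 9
10 -4 -8 → sum -2
-4 -8 13 → sum 1
-8 13 -1 → sum 4
13 -1 -10 → sum 2
-1 -10 15 → sum 4
Maximum of these is 19.

19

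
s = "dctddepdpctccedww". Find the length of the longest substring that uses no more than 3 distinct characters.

add d: window [d] (1 distinct), len 1
add c: window [d, c] (2 distinct), len 2
add t: window [d, c, t] (3 distinct), len 3
add d: window [d, c, t, d] (3 distinct), len 4
add d: window [d, c, t, d, d] (3 distinct), len 5
add e: window [t, d, d, e] (3 distinct), len 4
add p: window [d, d, e, p] (3 distinct), len 4
add d: window [d, d, e, p, d] (3 distinct), len 5
add p: window [d, d, e, p, d, p] (3 distinct), len 6
add c: window [p, d, p, c] (3 distinct), len 4
add t: window [p, c, t] (3 distinct), len 3
add c: window [p, c, t, c] (3 distinct), len 4
add c: window [p, c, t, c, c] (3 distinct), len 5
add e: window [c, t, c, c, e] (3 distinct), len 5
add d: window [c, c, e, d] (3 distinct), len 4
add w: window [e, d, w] (3 distinct), len 3
add w: window [e, d, w, w] (3 distinct), len 4
Longest length with ≤3 distinct: 6.

6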